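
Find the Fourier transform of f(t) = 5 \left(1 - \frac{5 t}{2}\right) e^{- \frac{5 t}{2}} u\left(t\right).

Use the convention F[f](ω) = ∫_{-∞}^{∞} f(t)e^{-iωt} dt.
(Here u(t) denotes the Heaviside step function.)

F(ω) = \frac{20 i \omega}{- 4 \omega^{2} + 20 i \omega + 25}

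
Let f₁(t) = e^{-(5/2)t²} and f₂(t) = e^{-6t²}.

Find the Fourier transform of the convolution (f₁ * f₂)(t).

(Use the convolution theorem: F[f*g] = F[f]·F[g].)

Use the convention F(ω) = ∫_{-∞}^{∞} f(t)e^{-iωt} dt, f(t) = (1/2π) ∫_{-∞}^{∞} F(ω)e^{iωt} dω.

F[f₁*f₂](ω) = \frac{\sqrt{15} \pi e^{- \frac{17 \omega^{2}}{120}}}{15}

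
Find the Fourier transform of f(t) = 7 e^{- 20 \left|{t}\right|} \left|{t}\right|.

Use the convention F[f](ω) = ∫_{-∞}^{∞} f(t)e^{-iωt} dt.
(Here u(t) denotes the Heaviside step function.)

F(ω) = \frac{14 \left(400 - \omega^{2}\right)}{\left(\omega^{2} + 400\right)^{2}}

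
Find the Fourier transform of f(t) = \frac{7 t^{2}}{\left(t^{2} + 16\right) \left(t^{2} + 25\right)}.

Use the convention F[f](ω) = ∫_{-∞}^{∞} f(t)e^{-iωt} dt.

F(ω) = \frac{7 \pi \left(5 - 4 e^{\left|{\omega}\right|}\right) e^{- 5 \left|{\omega}\right|}}{9}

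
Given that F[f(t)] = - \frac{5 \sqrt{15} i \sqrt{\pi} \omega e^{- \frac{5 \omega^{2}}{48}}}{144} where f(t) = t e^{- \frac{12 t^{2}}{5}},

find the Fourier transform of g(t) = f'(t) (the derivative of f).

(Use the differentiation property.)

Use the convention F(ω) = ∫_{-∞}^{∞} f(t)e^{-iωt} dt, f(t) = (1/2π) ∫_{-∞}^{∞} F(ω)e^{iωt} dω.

F[g](ω) = \frac{5 \sqrt{15} \sqrt{\pi} \omega^{2} e^{- \frac{5 \omega^{2}}{48}}}{144}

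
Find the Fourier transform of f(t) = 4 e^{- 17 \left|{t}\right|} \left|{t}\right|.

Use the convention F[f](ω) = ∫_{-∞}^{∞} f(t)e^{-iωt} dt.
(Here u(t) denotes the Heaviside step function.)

F(ω) = \frac{8 \left(289 - \omega^{2}\right)}{\left(\omega^{2} + 289\right)^{2}}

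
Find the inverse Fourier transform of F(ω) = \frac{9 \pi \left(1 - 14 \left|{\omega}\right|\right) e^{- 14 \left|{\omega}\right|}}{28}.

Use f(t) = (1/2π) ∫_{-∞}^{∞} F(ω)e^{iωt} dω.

f(t) = \frac{9 t^{2}}{\left(t^{2} + 196\right)^{2}}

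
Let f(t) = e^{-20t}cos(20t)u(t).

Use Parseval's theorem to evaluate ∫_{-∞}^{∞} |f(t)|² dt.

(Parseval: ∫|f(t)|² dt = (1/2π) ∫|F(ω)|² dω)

∫|f(t)|² dt = \frac{3}{160}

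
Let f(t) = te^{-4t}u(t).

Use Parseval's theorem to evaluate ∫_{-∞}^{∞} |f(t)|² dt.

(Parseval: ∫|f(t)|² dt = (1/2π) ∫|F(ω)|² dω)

∫|f(t)|² dt = \frac{1}{256}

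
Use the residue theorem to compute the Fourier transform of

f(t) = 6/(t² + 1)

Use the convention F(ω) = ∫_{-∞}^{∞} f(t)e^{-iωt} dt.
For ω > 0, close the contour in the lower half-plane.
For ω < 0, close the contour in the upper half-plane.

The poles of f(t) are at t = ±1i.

Let g(z) = f(z)e^{-iωz}; for large |z| the factor e^{-iωz} decays in the lower half-plane when ω > 0 and in the upper half-plane when ω < 0.

Case ω > 0 (lower half-plane, clockwise contour ⇒ F(ω) = -2πi·ΣRes):
  Res_{z = - i} g(z) = 3 i e^{- \omega}
  F(ω) = -2πi·ΣRes = 6 \pi e^{- \omega}

Case ω < 0 (upper half-plane, counterclockwise contour ⇒ F(ω) = +2πi·ΣRes):
  Res_{z = i} g(z) = - 3 i e^{\omega}
  F(ω) = 2πi·ΣRes = 6 \pi e^{\omega}

Both cases combine into a single formula in |ω|:

F(ω) = 6 \pi e^{- \left|{\omega}\right|}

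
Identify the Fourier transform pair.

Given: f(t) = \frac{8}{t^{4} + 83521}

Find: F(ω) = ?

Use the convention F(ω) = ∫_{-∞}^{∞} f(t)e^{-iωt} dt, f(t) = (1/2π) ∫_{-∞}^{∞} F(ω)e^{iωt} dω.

F(ω) = \frac{8 \pi e^{- \frac{17 \sqrt{2} \left|{\omega}\right|}{2}} \sin{\left(\frac{17 \sqrt{2} \left|{\omega}\right|}{2} + \frac{\pi}{4} \right)}}{4913}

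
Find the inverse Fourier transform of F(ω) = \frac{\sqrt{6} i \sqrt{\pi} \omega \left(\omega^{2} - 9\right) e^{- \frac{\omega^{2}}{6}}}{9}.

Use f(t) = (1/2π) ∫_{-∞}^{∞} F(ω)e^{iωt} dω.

f(t) = 9 t^{3} e^{- \frac{3 t^{2}}{2}}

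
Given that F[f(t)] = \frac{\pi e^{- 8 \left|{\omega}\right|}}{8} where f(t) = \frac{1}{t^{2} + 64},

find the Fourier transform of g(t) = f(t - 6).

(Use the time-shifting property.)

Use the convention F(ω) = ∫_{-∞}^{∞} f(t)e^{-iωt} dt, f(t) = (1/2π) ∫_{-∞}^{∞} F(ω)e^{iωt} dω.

F[g](ω) = \frac{\pi e^{- 6 i \omega - 8 \left|{\omega}\right|}}{8}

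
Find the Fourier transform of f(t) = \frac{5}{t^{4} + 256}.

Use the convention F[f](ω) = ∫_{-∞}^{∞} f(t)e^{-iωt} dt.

F(ω) = \frac{5 \pi e^{- 2 \sqrt{2} \left|{\omega}\right|} \sin{\left(2 \sqrt{2} \left|{\omega}\right| + \frac{\pi}{4} \right)}}{64}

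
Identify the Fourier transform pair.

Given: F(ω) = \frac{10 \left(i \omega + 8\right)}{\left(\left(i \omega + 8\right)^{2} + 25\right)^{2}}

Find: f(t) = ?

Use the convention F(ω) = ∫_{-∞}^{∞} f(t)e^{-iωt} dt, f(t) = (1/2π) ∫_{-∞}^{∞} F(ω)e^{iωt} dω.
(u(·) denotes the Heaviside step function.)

f(t) = t e^{- 8 t} \sin{\left(5 t \right)} u\left(t\right)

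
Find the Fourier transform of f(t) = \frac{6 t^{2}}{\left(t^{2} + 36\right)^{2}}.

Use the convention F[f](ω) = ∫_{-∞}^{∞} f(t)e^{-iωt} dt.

F(ω) = \frac{\pi \left(1 - 6 \left|{\omega}\right|\right) e^{- 6 \left|{\omega}\right|}}{2}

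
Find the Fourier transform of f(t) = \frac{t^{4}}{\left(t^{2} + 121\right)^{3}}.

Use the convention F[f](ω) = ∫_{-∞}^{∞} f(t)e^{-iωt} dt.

F(ω) = \frac{\pi \left(121 \omega^{2} - 55 \left|{\omega}\right| + 3\right) e^{- 11 \left|{\omega}\right|}}{88}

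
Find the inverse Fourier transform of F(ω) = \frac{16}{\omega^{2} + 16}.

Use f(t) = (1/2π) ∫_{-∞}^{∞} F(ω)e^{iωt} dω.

f(t) = 2 e^{- 4 \left|{t}\right|}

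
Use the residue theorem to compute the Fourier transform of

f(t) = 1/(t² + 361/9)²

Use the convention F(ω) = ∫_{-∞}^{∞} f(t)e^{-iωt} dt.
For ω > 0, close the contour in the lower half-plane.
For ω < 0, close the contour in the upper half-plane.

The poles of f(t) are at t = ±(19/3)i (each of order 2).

Let g(z) = f(z)e^{-iωz}; for large |z| the factor e^{-iωz} decays in the lower half-plane when ω > 0 and in the upper half-plane when ω < 0.

Case ω > 0 (lower half-plane, clockwise contour ⇒ F(ω) = -2πi·ΣRes):
  Res_{z = - \frac{19 i}{3}} g(z) = \frac{9 i \left(19 \omega + 3\right) e^{- \frac{19 \omega}{3}}}{27436} (pole of order 2)
  F(ω) = -2πi·ΣRes = \frac{9 \pi \left(19 \omega + 3\right) e^{- \frac{19 \omega}{3}}}{13718}

Case ω < 0 (upper half-plane, counterclockwise contour ⇒ F(ω) = +2πi·ΣRes):
  Res_{z = \frac{19 i}{3}} g(z) = \frac{9 i \left(19 \omega - 3\right) e^{\frac{19 \omega}{3}}}{27436} (pole of order 2)
  F(ω) = 2πi·ΣRes = \frac{9 \pi \left(3 - 19 \omega\right) e^{\frac{19 \omega}{3}}}{13718}

Both cases combine into a single formula in |ω|:

F(ω) = \frac{9 \pi \left(19 \left|{\omega}\right| + 3\right) e^{- \frac{19 \left|{\omega}\right|}{3}}}{13718}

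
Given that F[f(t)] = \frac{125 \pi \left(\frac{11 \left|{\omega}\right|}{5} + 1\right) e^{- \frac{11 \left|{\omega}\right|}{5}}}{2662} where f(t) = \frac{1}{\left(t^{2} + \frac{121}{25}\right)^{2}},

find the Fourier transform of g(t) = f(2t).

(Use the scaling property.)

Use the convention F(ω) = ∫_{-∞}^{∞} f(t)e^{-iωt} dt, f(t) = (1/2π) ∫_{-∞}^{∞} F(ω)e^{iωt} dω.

F[g](ω) = \frac{25 \pi \left(11 \left|{\omega}\right| + 10\right) e^{- \frac{11 \left|{\omega}\right|}{10}}}{10648}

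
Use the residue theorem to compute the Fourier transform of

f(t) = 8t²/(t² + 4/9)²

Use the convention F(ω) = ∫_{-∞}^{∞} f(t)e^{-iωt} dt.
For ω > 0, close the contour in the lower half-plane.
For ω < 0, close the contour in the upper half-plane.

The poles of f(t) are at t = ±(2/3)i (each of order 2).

Let g(z) = f(z)e^{-iωz}; for large |z| the factor e^{-iωz} decays in the lower half-plane when ω > 0 and in the upper half-plane when ω < 0.

Case ω > 0 (lower half-plane, clockwise contour ⇒ F(ω) = -2πi·ΣRes):
  Res_{z = - \frac{2 i}{3}} g(z) = i \left(3 - 2 \omega\right) e^{- \frac{2 \omega}{3}} (pole of order 2)
  F(ω) = -2πi·ΣRes = 2 \pi \left(3 - 2 \omega\right) e^{- \frac{2 \omega}{3}}

Case ω < 0 (upper half-plane, counterclockwise contour ⇒ F(ω) = +2πi·ΣRes):
  Res_{z = \frac{2 i}{3}} g(z) = i \left(- 2 \omega - 3\right) e^{\frac{2 \omega}{3}} (pole of order 2)
  F(ω) = 2πi·ΣRes = 2 \pi \left(2 \omega + 3\right) e^{\frac{2 \omega}{3}}

Both cases combine into a single formula in |ω|:

F(ω) = 2 \pi \left(3 - 2 \left|{\omega}\right|\right) e^{- \frac{2 \left|{\omega}\right|}{3}}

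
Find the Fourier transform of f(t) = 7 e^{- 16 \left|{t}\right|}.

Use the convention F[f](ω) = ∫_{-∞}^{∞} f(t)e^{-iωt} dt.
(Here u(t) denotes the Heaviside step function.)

F(ω) = \frac{224}{\omega^{2} + 256}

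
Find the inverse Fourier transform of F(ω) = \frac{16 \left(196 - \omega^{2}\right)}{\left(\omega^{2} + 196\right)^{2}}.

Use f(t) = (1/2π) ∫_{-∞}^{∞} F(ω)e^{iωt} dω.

f(t) = 8 e^{- 14 \left|{t}\right|} \left|{t}\right|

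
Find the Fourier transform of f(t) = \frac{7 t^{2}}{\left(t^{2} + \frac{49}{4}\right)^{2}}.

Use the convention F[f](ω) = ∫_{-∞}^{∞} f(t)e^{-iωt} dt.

F(ω) = \frac{\pi \left(2 - 7 \left|{\omega}\right|\right) e^{- \frac{7 \left|{\omega}\right|}{2}}}{2}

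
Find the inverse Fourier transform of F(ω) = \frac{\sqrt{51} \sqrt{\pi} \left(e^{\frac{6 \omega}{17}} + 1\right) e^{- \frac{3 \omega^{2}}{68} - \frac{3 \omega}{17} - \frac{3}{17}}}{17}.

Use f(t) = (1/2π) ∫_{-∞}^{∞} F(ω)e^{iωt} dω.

f(t) = 2 e^{- \frac{17 t^{2}}{3}} \cos{\left(2 t \right)}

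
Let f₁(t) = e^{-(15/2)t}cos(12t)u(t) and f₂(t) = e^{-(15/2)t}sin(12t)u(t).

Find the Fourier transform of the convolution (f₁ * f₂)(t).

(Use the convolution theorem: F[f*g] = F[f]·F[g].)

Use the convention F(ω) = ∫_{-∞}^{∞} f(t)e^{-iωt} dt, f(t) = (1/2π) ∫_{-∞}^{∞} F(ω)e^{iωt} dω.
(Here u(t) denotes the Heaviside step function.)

F[f₁*f₂](ω) = \frac{96 \left(2 i \omega + 15\right)}{\left(\left(2 i \omega + 15\right)^{2} + 576\right)^{2}}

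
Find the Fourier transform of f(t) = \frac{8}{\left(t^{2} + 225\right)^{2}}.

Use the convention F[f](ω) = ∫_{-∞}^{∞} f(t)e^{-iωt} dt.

F(ω) = \frac{4 \pi \left(15 \left|{\omega}\right| + 1\right) e^{- 15 \left|{\omega}\right|}}{3375}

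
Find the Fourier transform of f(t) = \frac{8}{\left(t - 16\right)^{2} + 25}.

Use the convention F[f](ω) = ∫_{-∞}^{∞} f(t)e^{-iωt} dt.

F(ω) = \frac{8 \pi e^{- 16 i \omega - 5 \left|{\omega}\right|}}{5}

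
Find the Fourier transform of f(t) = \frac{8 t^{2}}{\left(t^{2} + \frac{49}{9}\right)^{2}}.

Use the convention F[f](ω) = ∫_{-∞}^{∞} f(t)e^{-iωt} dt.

F(ω) = \frac{4 \pi \left(3 - 7 \left|{\omega}\right|\right) e^{- \frac{7 \left|{\omega}\right|}{3}}}{7}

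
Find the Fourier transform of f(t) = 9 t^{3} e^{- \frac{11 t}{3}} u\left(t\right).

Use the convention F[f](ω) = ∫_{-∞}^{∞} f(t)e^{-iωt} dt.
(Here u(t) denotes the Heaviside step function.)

F(ω) = \frac{4374}{\left(3 i \omega + 11\right)^{4}}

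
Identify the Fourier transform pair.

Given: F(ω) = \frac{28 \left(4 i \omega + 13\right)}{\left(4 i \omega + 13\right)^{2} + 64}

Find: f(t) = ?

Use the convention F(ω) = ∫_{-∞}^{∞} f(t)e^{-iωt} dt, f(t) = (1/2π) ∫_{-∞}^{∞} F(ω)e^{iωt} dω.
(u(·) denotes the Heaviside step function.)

f(t) = 7 e^{- \frac{13 t}{4}} \cos{\left(2 t \right)} u\left(t\right)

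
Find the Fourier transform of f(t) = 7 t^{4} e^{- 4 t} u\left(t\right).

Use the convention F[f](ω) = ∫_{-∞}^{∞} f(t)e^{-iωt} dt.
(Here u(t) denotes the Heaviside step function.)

F(ω) = \frac{168}{\left(i \omega + 4\right)^{5}}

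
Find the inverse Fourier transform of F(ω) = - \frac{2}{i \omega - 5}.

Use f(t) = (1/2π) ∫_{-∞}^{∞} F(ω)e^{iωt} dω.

f(t) = 2 e^{5 t} u\left(- t\right)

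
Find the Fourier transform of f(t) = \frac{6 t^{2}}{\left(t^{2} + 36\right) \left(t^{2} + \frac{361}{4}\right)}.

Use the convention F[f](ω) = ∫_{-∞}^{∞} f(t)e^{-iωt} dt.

F(ω) = - \frac{144 \pi e^{- 6 \left|{\omega}\right|}}{217} + \frac{228 \pi e^{- \frac{19 \left|{\omega}\right|}{2}}}{217}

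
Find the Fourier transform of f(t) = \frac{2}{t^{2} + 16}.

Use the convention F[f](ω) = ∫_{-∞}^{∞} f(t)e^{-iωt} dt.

F(ω) = \frac{\pi e^{- 4 \left|{\omega}\right|}}{2}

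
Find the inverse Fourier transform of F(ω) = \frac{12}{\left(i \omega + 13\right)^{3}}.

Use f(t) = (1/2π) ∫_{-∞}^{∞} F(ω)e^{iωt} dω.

f(t) = 6 t^{2} e^{- 13 t} u\left(t\right)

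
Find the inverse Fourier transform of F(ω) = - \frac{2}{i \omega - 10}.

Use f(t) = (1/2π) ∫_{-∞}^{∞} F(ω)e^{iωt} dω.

f(t) = 2 e^{10 t} u\left(- t\right)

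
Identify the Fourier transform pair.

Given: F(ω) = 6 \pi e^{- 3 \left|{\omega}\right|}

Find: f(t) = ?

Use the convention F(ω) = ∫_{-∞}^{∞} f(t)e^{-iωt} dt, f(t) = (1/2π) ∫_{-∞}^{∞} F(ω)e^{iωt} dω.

f(t) = \frac{18}{t^{2} + 9}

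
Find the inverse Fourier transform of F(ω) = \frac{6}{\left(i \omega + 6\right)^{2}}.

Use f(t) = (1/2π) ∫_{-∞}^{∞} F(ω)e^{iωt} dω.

f(t) = 6 t e^{- 6 t} u\left(t\right)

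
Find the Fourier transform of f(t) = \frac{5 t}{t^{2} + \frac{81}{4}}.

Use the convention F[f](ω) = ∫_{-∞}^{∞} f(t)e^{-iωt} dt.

F(ω) = - 5 i \pi e^{- \frac{9 \left|{\omega}\right|}{2}} \operatorname{sign}{\left(\omega \right)}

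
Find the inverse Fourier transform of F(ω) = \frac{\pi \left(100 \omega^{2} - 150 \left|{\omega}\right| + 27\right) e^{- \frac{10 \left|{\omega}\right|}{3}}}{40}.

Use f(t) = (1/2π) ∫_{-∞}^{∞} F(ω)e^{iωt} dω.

f(t) = \frac{6 t^{4}}{\left(t^{2} + \frac{100}{9}\right)^{3}}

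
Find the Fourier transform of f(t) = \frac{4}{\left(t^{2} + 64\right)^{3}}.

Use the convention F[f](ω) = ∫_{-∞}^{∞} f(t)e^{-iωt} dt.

F(ω) = \frac{\pi \left(64 \omega^{2} + 24 \left|{\omega}\right| + 3\right) e^{- 8 \left|{\omega}\right|}}{65536}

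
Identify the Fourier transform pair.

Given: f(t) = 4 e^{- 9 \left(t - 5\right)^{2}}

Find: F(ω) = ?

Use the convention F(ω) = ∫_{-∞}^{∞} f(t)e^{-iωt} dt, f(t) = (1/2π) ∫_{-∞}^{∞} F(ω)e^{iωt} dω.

F(ω) = \frac{4 \sqrt{\pi} e^{- \frac{\omega \left(\omega + 180 i\right)}{36}}}{3}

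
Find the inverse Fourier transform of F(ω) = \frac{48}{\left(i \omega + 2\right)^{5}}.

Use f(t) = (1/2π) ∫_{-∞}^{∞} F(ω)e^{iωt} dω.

f(t) = 2 t^{4} e^{- 2 t} u\left(t\right)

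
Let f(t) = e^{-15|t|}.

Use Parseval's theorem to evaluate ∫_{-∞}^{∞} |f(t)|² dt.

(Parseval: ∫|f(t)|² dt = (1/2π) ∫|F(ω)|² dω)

∫|f(t)|² dt = \frac{1}{15}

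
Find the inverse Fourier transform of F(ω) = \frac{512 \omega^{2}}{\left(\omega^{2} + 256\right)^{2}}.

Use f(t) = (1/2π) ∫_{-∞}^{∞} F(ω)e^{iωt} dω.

f(t) = 8 \left(1 - 16 \left|{t}\right|\right) e^{- 16 \left|{t}\right|}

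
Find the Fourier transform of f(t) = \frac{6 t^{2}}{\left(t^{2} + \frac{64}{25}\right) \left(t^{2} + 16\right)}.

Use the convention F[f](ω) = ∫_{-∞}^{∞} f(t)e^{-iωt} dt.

F(ω) = \frac{25 \pi e^{- 4 \left|{\omega}\right|}}{14} - \frac{5 \pi e^{- \frac{8 \left|{\omega}\right|}{5}}}{7}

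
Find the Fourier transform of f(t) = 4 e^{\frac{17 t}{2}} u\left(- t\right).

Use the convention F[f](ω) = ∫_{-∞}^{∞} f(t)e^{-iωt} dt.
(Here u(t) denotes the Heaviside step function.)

F(ω) = - \frac{8}{2 i \omega - 17}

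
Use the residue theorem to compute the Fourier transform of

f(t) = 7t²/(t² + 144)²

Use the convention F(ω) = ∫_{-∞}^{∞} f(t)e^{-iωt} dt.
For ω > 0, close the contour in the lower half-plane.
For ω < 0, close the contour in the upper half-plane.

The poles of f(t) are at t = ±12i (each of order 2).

Let g(z) = f(z)e^{-iωz}; for large |z| the factor e^{-iωz} decays in the lower half-plane when ω > 0 and in the upper half-plane when ω < 0.

Case ω > 0 (lower half-plane, clockwise contour ⇒ F(ω) = -2πi·ΣRes):
  Res_{z = - 12 i} g(z) = \frac{7 i \left(1 - 12 \omega\right) e^{- 12 \omega}}{48} (pole of order 2)
  F(ω) = -2πi·ΣRes = \frac{7 \pi \left(1 - 12 \omega\right) e^{- 12 \omega}}{24}

Case ω < 0 (upper half-plane, counterclockwise contour ⇒ F(ω) = +2πi·ΣRes):
  Res_{z = 12 i} g(z) = \frac{7 i \left(- 12 \omega - 1\right) e^{12 \omega}}{48} (pole of order 2)
  F(ω) = 2πi·ΣRes = \frac{7 \pi \left(12 \omega + 1\right) e^{12 \omega}}{24}

Both cases combine into a single formula in |ω|:

F(ω) = \frac{7 \pi \left(1 - 12 \left|{\omega}\right|\right) e^{- 12 \left|{\omega}\right|}}{24}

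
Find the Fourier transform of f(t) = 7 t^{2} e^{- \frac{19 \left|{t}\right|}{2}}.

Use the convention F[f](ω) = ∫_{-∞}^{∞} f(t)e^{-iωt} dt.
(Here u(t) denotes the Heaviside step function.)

F(ω) = \frac{4256 \left(361 - 12 \omega^{2}\right)}{\left(4 \omega^{2} + 361\right)^{3}}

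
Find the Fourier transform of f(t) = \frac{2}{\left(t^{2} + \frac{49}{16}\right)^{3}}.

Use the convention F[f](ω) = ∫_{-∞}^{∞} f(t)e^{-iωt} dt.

F(ω) = \frac{16 \pi \left(49 \omega^{2} + 84 \left|{\omega}\right| + 48\right) e^{- \frac{7 \left|{\omega}\right|}{4}}}{16807}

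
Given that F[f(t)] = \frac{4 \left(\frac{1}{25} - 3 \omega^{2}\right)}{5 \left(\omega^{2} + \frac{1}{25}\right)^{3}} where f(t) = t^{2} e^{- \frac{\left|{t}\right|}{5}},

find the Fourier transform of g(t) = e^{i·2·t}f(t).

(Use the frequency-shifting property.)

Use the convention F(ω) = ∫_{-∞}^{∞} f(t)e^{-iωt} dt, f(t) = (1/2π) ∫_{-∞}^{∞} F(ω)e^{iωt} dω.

F[g](ω) = \frac{500 \left(1 - 75 \left(\omega - 2\right)^{2}\right)}{\left(25 \left(\omega - 2\right)^{2} + 1\right)^{3}}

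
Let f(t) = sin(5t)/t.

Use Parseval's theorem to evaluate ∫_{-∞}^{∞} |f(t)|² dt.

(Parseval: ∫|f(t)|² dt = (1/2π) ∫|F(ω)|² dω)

∫|f(t)|² dt = 5 \pi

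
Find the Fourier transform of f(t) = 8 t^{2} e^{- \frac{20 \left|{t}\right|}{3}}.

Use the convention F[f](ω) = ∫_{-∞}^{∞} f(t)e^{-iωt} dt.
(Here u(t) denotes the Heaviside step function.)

F(ω) = \frac{17280 \left(400 - 27 \omega^{2}\right)}{\left(9 \omega^{2} + 400\right)^{3}}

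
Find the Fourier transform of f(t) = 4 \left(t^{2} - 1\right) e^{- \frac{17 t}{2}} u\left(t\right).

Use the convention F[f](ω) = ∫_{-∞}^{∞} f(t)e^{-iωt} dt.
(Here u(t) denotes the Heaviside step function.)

F(ω) = \frac{8 \left(16 i \omega - \left(2 i \omega + 17\right)^{3} + 136\right)}{\left(2 i \omega + 17\right)^{4}}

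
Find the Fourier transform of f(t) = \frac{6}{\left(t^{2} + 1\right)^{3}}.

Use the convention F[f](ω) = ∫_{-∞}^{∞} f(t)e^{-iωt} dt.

F(ω) = \frac{3 \pi \left(\omega^{2} + 3 \left|{\omega}\right| + 3\right) e^{- \left|{\omega}\right|}}{4}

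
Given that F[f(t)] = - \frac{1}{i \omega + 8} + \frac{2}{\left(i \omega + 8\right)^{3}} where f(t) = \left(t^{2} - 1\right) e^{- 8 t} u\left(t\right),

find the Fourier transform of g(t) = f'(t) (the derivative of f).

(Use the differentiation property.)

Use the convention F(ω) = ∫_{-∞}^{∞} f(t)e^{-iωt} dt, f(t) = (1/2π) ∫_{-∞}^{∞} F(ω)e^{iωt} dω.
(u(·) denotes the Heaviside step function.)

F[g](ω) = \frac{i \omega \left(2 i \omega - \left(i \omega + 8\right)^{3} + 16\right)}{\left(i \omega + 8\right)^{4}}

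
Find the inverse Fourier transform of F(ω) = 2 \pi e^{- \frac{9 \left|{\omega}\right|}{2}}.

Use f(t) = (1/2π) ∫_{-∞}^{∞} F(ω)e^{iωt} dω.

f(t) = \frac{9}{t^{2} + \frac{81}{4}}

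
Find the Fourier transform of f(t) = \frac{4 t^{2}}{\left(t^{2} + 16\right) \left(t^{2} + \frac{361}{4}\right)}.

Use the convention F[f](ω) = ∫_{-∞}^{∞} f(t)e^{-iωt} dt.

F(ω) = - \frac{64 \pi e^{- 4 \left|{\omega}\right|}}{297} + \frac{152 \pi e^{- \frac{19 \left|{\omega}\right|}{2}}}{297}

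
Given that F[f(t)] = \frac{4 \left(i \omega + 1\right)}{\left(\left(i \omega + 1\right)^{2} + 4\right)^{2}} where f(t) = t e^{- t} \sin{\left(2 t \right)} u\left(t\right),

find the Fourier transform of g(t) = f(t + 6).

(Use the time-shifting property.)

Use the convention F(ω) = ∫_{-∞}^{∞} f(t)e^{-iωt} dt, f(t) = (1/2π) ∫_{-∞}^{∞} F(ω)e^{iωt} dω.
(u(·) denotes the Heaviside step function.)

F[g](ω) = \frac{4 \left(i \omega + 1\right) e^{6 i \omega}}{\left(\left(i \omega + 1\right)^{2} + 4\right)^{2}}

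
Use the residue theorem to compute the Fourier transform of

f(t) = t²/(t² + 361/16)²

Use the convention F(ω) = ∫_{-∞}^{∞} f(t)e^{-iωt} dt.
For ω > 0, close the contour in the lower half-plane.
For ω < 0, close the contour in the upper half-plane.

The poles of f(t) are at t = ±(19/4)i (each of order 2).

Let g(z) = f(z)e^{-iωz}; for large |z| the factor e^{-iωz} decays in the lower half-plane when ω > 0 and in the upper half-plane when ω < 0.

Case ω > 0 (lower half-plane, clockwise contour ⇒ F(ω) = -2πi·ΣRes):
  Res_{z = - \frac{19 i}{4}} g(z) = \frac{i \left(4 - 19 \omega\right) e^{- \frac{19 \omega}{4}}}{76} (pole of order 2)
  F(ω) = -2πi·ΣRes = \frac{\pi \left(4 - 19 \omega\right) e^{- \frac{19 \omega}{4}}}{38}

Case ω < 0 (upper half-plane, counterclockwise contour ⇒ F(ω) = +2πi·ΣRes):
  Res_{z = \frac{19 i}{4}} g(z) = \frac{i \left(- 19 \omega - 4\right) e^{\frac{19 \omega}{4}}}{76} (pole of order 2)
  F(ω) = 2πi·ΣRes = \frac{\pi \left(19 \omega + 4\right) e^{\frac{19 \omega}{4}}}{38}

Both cases combine into a single formula in |ω|:

F(ω) = \frac{\pi \left(4 - 19 \left|{\omega}\right|\right) e^{- \frac{19 \left|{\omega}\right|}{4}}}{38}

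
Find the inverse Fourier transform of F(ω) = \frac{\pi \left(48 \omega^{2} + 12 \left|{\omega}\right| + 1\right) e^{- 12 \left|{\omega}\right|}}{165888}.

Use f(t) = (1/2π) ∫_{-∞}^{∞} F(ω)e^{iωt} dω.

f(t) = \frac{4}{\left(t^{2} + 144\right)^{3}}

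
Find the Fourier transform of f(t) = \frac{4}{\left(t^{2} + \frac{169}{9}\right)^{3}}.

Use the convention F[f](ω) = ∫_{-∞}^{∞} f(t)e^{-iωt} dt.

F(ω) = \frac{27 \pi \left(169 \omega^{2} + 117 \left|{\omega}\right| + 27\right) e^{- \frac{13 \left|{\omega}\right|}{3}}}{742586}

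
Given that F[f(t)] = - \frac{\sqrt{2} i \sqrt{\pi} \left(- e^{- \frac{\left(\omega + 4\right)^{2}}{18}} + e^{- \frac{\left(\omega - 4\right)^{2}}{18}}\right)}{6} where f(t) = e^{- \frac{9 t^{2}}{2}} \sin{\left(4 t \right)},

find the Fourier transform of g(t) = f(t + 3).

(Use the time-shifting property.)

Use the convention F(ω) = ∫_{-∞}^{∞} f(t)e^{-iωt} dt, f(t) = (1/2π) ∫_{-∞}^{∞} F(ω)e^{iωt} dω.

F[g](ω) = \frac{\sqrt{2} i \sqrt{\pi} \left(1 - e^{\frac{8 \omega}{9}}\right) e^{- \frac{\omega^{2}}{18} - \frac{4 \omega}{9} + 3 i \omega - \frac{8}{9}}}{6}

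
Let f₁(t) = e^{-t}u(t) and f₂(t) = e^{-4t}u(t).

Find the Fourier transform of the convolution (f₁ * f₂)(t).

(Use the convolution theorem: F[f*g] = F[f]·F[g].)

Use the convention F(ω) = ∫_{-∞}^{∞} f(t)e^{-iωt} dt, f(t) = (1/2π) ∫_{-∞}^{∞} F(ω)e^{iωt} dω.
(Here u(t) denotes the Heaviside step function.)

F[f₁*f₂](ω) = \frac{1}{\left(i \omega + 1\right) \left(i \omega + 4\right)}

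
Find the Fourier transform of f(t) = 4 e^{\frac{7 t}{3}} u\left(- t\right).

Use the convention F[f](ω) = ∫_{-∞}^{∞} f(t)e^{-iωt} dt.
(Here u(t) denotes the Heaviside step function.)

F(ω) = - \frac{12}{3 i \omega - 7}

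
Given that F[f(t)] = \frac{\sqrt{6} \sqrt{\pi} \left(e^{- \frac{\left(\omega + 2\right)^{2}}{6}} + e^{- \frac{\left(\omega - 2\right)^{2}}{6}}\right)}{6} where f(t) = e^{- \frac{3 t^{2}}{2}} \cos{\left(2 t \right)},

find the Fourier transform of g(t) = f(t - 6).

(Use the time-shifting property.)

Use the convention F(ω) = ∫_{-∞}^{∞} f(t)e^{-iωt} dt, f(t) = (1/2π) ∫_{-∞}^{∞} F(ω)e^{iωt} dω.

F[g](ω) = \frac{\sqrt{6} \sqrt{\pi} \left(e^{\frac{4 \omega}{3}} + 1\right) e^{- \frac{\omega^{2}}{6} - \frac{2 \omega}{3} - 6 i \omega - \frac{2}{3}}}{6}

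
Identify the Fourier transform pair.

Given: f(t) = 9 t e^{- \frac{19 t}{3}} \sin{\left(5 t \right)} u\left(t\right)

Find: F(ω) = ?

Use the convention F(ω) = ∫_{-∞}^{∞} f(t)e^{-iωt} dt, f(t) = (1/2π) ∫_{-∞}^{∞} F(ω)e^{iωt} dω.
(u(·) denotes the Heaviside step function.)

F(ω) = \frac{2430 \left(3 i \omega + 19\right)}{\left(\left(3 i \omega + 19\right)^{2} + 225\right)^{2}}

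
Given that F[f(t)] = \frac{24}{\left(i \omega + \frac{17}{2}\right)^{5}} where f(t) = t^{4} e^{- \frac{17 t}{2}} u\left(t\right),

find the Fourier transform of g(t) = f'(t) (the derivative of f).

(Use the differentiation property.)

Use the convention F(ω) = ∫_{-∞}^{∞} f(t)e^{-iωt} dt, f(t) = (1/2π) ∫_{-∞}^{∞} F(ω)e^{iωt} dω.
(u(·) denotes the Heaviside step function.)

F[g](ω) = \frac{768 i \omega}{\left(2 i \omega + 17\right)^{5}}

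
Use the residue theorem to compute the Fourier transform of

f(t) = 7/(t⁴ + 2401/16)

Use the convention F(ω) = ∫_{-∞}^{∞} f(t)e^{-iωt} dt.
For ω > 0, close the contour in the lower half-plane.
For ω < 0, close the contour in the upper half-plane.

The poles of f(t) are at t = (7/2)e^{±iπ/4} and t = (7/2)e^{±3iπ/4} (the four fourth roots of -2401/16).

Let g(z) = f(z)e^{-iωz}; for large |z| the factor e^{-iωz} decays in the lower half-plane when ω > 0 and in the upper half-plane when ω < 0.

Case ω > 0 (lower half-plane, clockwise contour ⇒ F(ω) = -2πi·ΣRes):
  Res_{z = - \frac{7 \sqrt{2}}{4} - \frac{7 \sqrt{2} i}{4}} g(z) = \frac{\sqrt{2} \left(1 + i\right) e^{\frac{7 \sqrt{2} \omega \left(-1 + i\right)}{4}}}{49}
  Res_{z = \frac{7 \sqrt{2}}{4} - \frac{7 \sqrt{2} i}{4}} g(z) = \frac{\sqrt{2} \left(-1 + i\right) e^{- \frac{7 \sqrt{2} \omega \left(1 + i\right)}{4}}}{49}
  F(ω) = -2πi·ΣRes = \frac{2 \sqrt{2} \pi \left(\left(1 - i\right) e^{\frac{7 \sqrt{2} i \omega}{2}} + 1 + i\right) e^{- \frac{7 \sqrt{2} \omega \left(1 + i\right)}{4}}}{49} = \frac{8 \pi e^{- \frac{7 \sqrt{2} \omega}{4}} \sin{\left(\frac{7 \sqrt{2} \omega}{4} + \frac{\pi}{4} \right)}}{49}

Case ω < 0 (upper half-plane, counterclockwise contour ⇒ F(ω) = +2πi·ΣRes):
  Res_{z = \frac{7 \sqrt{2}}{4} + \frac{7 \sqrt{2} i}{4}} g(z) = - \frac{\sqrt{2} \left(1 + i\right) e^{\frac{7 \sqrt{2} \omega \left(1 - i\right)}{4}}}{49}
  Res_{z = - \frac{7 \sqrt{2}}{4} + \frac{7 \sqrt{2} i}{4}} g(z) = \frac{\sqrt{2} \left(1 - i\right) e^{\frac{7 \sqrt{2} \omega \left(1 + i\right)}{4}}}{49}
  F(ω) = 2πi·ΣRes = - \frac{2 \sqrt{2} i \pi \left(\left(1 + i\right) e^{\frac{7 \sqrt{2} \omega \left(1 - i\right)}{4}} - \left(1 - i\right) e^{\frac{7 \sqrt{2} \omega \left(1 + i\right)}{4}}\right)}{49} = \frac{8 \pi e^{\frac{7 \sqrt{2} \omega}{4}} \cos{\left(\frac{7 \sqrt{2} \omega}{4} + \frac{\pi}{4} \right)}}{49}

Both cases combine into a single formula in |ω|:

F(ω) = \frac{8 \pi e^{- \frac{7 \sqrt{2} \left|{\omega}\right|}{4}} \sin{\left(\frac{7 \sqrt{2} \left|{\omega}\right|}{4} + \frac{\pi}{4} \right)}}{49}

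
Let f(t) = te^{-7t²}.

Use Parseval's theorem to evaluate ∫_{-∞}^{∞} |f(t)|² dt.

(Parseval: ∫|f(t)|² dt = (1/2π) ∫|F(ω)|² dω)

∫|f(t)|² dt = \frac{\sqrt{14} \sqrt{\pi}}{392}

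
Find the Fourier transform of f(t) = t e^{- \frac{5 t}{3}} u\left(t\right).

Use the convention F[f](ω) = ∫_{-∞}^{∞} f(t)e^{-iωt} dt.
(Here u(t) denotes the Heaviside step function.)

F(ω) = \frac{9}{\left(3 i \omega + 5\right)^{2}}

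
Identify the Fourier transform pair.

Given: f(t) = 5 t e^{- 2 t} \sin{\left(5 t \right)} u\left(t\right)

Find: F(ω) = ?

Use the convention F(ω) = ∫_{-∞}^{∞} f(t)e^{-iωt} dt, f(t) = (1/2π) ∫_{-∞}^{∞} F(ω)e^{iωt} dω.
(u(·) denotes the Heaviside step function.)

F(ω) = \frac{50 \left(i \omega + 2\right)}{\left(\left(i \omega + 2\right)^{2} + 25\right)^{2}}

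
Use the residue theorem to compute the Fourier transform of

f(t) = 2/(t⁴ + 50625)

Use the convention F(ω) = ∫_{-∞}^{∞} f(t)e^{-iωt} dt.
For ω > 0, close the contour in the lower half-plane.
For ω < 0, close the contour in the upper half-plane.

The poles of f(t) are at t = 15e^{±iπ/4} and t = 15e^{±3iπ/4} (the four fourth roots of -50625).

Let g(z) = f(z)e^{-iωz}; for large |z| the factor e^{-iωz} decays in the lower half-plane when ω > 0 and in the upper half-plane when ω < 0.

Case ω > 0 (lower half-plane, clockwise contour ⇒ F(ω) = -2πi·ΣRes):
  Res_{z = - \frac{15 \sqrt{2}}{2} - \frac{15 \sqrt{2} i}{2}} g(z) = \frac{\sqrt{2} i \left(1 - i\right) e^{\frac{15 \sqrt{2} \omega \left(-1 + i\right)}{2}}}{13500}
  Res_{z = \frac{15 \sqrt{2}}{2} - \frac{15 \sqrt{2} i}{2}} g(z) = \frac{\sqrt{2} i \left(1 + i\right) e^{- \frac{15 \sqrt{2} \omega \left(1 + i\right)}{2}}}{13500}
  F(ω) = -2πi·ΣRes = \frac{\sqrt{2} \pi \left(1 - i\right) \left(e^{15 \sqrt{2} i \omega} + i\right) e^{- \frac{15 \sqrt{2} \omega \left(1 + i\right)}{2}}}{6750} = \frac{2 \pi e^{- \frac{15 \sqrt{2} \omega}{2}} \sin{\left(\frac{15 \sqrt{2} \omega}{2} + \frac{\pi}{4} \right)}}{3375}

Case ω < 0 (upper half-plane, counterclockwise contour ⇒ F(ω) = +2πi·ΣRes):
  Res_{z = \frac{15 \sqrt{2}}{2} + \frac{15 \sqrt{2} i}{2}} g(z) = \frac{\sqrt{2} i \left(-1 + i\right) e^{\frac{15 \sqrt{2} \omega \left(1 - i\right)}{2}}}{13500}
  Res_{z = - \frac{15 \sqrt{2}}{2} + \frac{15 \sqrt{2} i}{2}} g(z) = \frac{\sqrt{2} \left(1 - i\right) e^{\frac{15 \sqrt{2} \omega \left(1 + i\right)}{2}}}{13500}
  F(ω) = 2πi·ΣRes = - \frac{\sqrt{2} i \pi \left(i \left(1 - i\right) e^{\frac{15 \sqrt{2} \omega \left(1 - i\right)}{2}} - \left(1 - i\right) e^{\frac{15 \sqrt{2} \omega \left(1 + i\right)}{2}}\right)}{6750} = \frac{2 \pi e^{\frac{15 \sqrt{2} \omega}{2}} \cos{\left(\frac{15 \sqrt{2} \omega}{2} + \frac{\pi}{4} \right)}}{3375}

Both cases combine into a single formula in |ω|:

F(ω) = \frac{2 \pi e^{- \frac{15 \sqrt{2} \left|{\omega}\right|}{2}} \sin{\left(\frac{15 \sqrt{2} \left|{\omega}\right|}{2} + \frac{\pi}{4} \right)}}{3375}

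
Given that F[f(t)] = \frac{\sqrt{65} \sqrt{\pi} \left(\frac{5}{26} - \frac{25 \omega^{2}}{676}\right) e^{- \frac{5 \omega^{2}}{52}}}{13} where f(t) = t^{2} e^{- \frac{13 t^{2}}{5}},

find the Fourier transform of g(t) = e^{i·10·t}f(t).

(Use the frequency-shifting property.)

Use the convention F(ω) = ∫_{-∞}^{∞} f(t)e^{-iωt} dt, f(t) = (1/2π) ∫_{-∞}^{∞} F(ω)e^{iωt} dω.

F[g](ω) = \frac{5 \sqrt{65} \sqrt{\pi} \left(26 - 5 \left(\omega - 10\right)^{2}\right) e^{- \frac{5 \left(\omega - 10\right)^{2}}{52}}}{8788}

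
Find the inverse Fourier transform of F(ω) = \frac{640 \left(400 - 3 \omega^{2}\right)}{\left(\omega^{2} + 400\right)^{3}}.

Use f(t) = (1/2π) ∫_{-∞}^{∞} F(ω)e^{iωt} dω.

f(t) = 8 t^{2} e^{- 20 \left|{t}\right|}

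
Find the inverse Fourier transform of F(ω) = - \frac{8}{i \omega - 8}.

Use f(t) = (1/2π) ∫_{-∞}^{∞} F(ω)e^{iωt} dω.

f(t) = 8 e^{8 t} u\left(- t\right)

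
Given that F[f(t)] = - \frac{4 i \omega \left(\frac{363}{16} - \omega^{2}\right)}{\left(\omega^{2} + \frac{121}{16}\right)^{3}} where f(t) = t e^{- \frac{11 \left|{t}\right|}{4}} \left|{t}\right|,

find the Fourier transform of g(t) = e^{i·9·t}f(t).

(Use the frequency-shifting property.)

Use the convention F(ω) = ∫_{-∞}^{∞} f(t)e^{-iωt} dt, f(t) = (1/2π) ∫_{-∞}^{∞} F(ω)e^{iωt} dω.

F[g](ω) = \frac{1024 i \left(\omega - 9\right) \left(16 \left(\omega - 9\right)^{2} - 363\right)}{\left(16 \left(\omega - 9\right)^{2} + 121\right)^{3}}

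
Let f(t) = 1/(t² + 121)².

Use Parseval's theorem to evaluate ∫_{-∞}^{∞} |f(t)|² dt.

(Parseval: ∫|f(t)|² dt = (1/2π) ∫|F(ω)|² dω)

∫|f(t)|² dt = \frac{5 \pi}{311794736}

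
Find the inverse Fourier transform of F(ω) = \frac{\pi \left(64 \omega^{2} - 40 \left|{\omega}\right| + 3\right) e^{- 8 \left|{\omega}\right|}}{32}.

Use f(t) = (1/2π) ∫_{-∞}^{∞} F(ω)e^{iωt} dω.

f(t) = \frac{2 t^{4}}{\left(t^{2} + 64\right)^{3}}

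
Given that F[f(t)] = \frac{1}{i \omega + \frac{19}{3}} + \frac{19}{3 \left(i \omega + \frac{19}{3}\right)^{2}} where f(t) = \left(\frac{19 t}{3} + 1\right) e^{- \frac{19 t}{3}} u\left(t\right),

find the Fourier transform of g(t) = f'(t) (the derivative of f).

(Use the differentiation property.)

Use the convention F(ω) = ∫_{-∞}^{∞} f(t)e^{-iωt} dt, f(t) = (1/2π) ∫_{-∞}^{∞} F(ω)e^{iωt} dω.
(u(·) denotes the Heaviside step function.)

F[g](ω) = \frac{3 \omega \left(3 \omega - 38 i\right)}{9 \omega^{2} - 114 i \omega - 361}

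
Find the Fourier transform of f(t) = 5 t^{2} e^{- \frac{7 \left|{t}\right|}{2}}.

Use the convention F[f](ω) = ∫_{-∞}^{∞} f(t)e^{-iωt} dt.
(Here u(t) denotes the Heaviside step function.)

F(ω) = \frac{1120 \left(49 - 12 \omega^{2}\right)}{\left(4 \omega^{2} + 49\right)^{3}}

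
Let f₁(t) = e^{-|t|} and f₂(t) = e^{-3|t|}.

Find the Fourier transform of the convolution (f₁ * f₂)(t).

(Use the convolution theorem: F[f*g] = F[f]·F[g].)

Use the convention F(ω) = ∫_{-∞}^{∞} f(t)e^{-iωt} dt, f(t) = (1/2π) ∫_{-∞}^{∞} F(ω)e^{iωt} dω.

F[f₁*f₂](ω) = \frac{12}{\left(\omega^{2} + 1\right) \left(\omega^{2} + 9\right)}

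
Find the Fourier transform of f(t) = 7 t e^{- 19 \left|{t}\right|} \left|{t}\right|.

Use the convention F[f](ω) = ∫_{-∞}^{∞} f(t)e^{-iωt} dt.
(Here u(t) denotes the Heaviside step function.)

F(ω) = \frac{28 i \omega \left(\omega^{2} - 1083\right)}{\left(\omega^{2} + 361\right)^{3}}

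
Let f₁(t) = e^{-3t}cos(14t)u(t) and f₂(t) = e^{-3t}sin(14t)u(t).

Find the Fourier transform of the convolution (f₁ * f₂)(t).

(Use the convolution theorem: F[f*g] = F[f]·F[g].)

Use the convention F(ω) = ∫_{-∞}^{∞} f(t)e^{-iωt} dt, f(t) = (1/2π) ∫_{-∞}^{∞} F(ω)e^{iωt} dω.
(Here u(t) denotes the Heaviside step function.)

F[f₁*f₂](ω) = \frac{14 \left(i \omega + 3\right)}{\left(\left(i \omega + 3\right)^{2} + 196\right)^{2}}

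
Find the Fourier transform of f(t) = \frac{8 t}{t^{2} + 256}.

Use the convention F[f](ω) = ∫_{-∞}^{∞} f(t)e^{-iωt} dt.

F(ω) = - 8 i \pi e^{- 16 \left|{\omega}\right|} \operatorname{sign}{\left(\omega \right)}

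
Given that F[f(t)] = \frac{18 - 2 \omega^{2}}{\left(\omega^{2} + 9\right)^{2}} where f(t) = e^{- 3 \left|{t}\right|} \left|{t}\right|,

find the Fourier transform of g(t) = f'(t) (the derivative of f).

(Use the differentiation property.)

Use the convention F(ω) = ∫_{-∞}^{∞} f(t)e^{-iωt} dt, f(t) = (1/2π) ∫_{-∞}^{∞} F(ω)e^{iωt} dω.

F[g](ω) = - \frac{2 i \omega \left(\omega^{2} - 9\right)}{\left(\omega^{2} + 9\right)^{2}}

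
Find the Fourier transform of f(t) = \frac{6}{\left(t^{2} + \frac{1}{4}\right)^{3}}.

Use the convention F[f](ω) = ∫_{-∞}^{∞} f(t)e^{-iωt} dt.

F(ω) = 6 \pi \left(\omega^{2} + 6 \left|{\omega}\right| + 12\right) e^{- \frac{\left|{\omega}\right|}{2}}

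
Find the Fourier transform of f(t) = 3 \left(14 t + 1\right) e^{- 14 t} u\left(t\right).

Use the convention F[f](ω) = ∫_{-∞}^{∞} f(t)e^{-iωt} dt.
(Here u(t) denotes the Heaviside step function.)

F(ω) = \frac{3 \left(- i \omega - 28\right)}{\omega^{2} - 28 i \omega - 196}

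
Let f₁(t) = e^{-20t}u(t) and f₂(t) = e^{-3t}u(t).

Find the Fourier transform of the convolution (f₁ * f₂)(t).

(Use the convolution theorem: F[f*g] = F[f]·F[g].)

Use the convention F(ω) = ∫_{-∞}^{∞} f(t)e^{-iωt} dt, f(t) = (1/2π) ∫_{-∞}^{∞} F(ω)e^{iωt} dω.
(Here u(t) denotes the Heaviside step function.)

F[f₁*f₂](ω) = \frac{1}{\left(i \omega + 3\right) \left(i \omega + 20\right)}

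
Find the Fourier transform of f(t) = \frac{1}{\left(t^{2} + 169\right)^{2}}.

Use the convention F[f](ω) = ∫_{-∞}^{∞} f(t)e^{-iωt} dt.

F(ω) = \frac{\pi \left(13 \left|{\omega}\right| + 1\right) e^{- 13 \left|{\omega}\right|}}{4394}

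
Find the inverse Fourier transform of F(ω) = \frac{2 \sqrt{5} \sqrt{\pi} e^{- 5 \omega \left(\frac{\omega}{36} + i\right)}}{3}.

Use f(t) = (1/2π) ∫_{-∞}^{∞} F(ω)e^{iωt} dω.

f(t) = 2 e^{- \frac{9 \left(t - 5\right)^{2}}{5}}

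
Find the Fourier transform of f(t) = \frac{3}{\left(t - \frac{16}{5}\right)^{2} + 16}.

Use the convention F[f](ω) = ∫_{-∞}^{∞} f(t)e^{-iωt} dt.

F(ω) = \frac{3 \pi e^{- \frac{16 i \omega}{5} - 4 \left|{\omega}\right|}}{4}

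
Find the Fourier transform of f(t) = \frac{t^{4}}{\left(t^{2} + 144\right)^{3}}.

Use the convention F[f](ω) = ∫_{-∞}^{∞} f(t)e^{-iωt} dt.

F(ω) = \frac{\pi \left(48 \omega^{2} - 20 \left|{\omega}\right| + 1\right) e^{- 12 \left|{\omega}\right|}}{32}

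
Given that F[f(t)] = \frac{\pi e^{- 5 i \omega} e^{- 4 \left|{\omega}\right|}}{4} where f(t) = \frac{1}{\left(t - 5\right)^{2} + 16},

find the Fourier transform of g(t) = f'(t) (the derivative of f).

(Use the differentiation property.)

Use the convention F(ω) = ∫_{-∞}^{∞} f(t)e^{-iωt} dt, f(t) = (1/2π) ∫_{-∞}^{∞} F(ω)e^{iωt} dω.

F[g](ω) = \frac{i \pi \omega e^{- 5 i \omega - 4 \left|{\omega}\right|}}{4}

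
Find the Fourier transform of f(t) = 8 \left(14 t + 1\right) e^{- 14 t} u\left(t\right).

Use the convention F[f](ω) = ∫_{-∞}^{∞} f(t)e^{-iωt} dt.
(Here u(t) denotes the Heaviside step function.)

F(ω) = \frac{8 \left(- i \omega - 28\right)}{\omega^{2} - 28 i \omega - 196}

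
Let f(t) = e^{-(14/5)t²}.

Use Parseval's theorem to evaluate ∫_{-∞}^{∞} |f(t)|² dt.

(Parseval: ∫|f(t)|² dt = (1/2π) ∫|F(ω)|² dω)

∫|f(t)|² dt = \frac{\sqrt{35} \sqrt{\pi}}{14}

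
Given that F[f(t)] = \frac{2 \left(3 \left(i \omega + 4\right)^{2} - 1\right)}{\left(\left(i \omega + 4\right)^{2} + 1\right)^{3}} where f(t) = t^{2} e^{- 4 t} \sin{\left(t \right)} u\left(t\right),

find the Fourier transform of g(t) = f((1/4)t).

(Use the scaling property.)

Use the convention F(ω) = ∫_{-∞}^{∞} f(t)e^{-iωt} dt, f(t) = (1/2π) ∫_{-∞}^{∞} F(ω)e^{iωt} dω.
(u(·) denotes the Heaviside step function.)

F[g](ω) = \frac{8 \left(48 \left(i \omega + 1\right)^{2} - 1\right)}{\left(16 \left(i \omega + 1\right)^{2} + 1\right)^{3}}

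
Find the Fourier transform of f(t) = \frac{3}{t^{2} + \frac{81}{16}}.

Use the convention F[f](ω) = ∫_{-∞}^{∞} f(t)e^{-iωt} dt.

F(ω) = \frac{4 \pi e^{- \frac{9 \left|{\omega}\right|}{4}}}{3}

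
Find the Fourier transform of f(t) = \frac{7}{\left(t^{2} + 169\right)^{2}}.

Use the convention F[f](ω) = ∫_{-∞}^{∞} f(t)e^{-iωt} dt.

F(ω) = \frac{7 \pi \left(13 \left|{\omega}\right| + 1\right) e^{- 13 \left|{\omega}\right|}}{4394}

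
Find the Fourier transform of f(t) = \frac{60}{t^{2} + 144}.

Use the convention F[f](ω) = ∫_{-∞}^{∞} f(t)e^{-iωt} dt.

F(ω) = 5 \pi e^{- 12 \left|{\omega}\right|}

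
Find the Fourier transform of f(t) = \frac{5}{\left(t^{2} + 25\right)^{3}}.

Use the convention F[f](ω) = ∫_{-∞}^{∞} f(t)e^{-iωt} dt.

F(ω) = \frac{\pi \left(25 \omega^{2} + 15 \left|{\omega}\right| + 3\right) e^{- 5 \left|{\omega}\right|}}{5000}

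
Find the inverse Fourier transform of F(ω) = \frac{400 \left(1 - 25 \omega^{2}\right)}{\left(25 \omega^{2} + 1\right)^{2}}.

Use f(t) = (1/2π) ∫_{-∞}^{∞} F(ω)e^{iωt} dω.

f(t) = 8 e^{- \frac{\left|{t}\right|}{5}} \left|{t}\right|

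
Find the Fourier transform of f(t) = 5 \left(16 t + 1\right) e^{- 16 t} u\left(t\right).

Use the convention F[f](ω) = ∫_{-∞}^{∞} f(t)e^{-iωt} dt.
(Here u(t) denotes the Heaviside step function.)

F(ω) = \frac{5 \left(- i \omega - 32\right)}{\omega^{2} - 32 i \omega - 256}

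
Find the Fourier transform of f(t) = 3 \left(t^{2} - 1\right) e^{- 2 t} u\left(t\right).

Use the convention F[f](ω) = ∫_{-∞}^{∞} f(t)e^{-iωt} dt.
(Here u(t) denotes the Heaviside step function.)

F(ω) = \frac{3 \left(2 i \omega - \left(i \omega + 2\right)^{3} + 4\right)}{\left(i \omega + 2\right)^{4}}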